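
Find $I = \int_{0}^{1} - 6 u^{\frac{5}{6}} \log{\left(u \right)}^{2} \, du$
$- \frac{2592}{1331}$

Start from the elementary integral
$$J(a) = \int_{0}^{1} - 6 u^{a} \, du = - \frac{6}{a + 1}.$$

Differentiating under the integral sign brings down a factor of $\ln u$:
$$\frac{dJ}{da} = \int_{0}^{1} - 6 u^{a} \log{\left(u \right)} \, du = \frac{6}{\left(a + 1\right)^{2}}.$$

Repeating twice in total — each differentiation brings down another $\ln u$ — gives
$$\frac{d^{2}J}{da^{2}} = \int_{0}^{1} - 6 u^{a} \log{\left(u \right)}^{2} \, du = - \frac{12}{\left(a + 1\right)^{3}},$$
and the integrand here is exactly the target integrand, so $I = - \frac{12}{\left(a + 1\right)^{3}}$.

Setting $a = \frac{5}{6}$:
$$I = - \frac{2592}{1331}.$$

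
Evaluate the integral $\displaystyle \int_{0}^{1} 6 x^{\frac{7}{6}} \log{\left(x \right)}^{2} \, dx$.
$\frac{2592}{2197}$

Start from the elementary integral
$$J(a) = \int_{0}^{1} 6 x^{a} \, dx = \frac{6}{a + 1}.$$

Differentiating under the integral sign brings down a factor of $\ln x$:
$$\frac{dJ}{da} = \int_{0}^{1} 6 x^{a} \log{\left(x \right)} \, dx = - \frac{6}{\left(a + 1\right)^{2}}.$$

Repeating twice in total — each differentiation brings down another $\ln x$ — gives
$$\frac{d^{2}J}{da^{2}} = \int_{0}^{1} 6 x^{a} \log{\left(x \right)}^{2} \, dx = \frac{12}{\left(a + 1\right)^{3}},$$
and the integrand here is exactly the target integrand, so $I = \frac{12}{\left(a + 1\right)^{3}}$.

Setting $a = \frac{7}{6}$:
$$I = \frac{2592}{2197}.$$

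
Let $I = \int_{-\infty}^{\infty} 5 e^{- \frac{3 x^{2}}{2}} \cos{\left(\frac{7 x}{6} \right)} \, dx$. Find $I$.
$\frac{5 \sqrt{6} \sqrt{\pi}}{3 e^{\frac{49}{216}}}$

Treat the cosine frequency as a parameter and define $I(b) = \int_{-\infty}^{\infty} 5 e^{- \frac{3 x^{2}}{2}} \cos{\left(b x \right)} \, dx$.

Differentiating under the integral sign,
$$I'(b) = \int_{-\infty}^{\infty} - 5 x e^{- \frac{3 x^{2}}{2}} \sin{\left(b x \right)} \, dx.$$

Integrate $\int_{-\infty}^{\infty} x \sin(b x)\, e^{- \frac{3 x^{2}}{2}}\, dx$ by parts with $u = \sin(b x)$ and $dv = x\, e^{- \frac{3 x^{2}}{2}}\, dx$, giving $v = - \frac{e^{- \frac{3 x^{2}}{2}}}{3}$. The boundary term vanishes and
$$\int_{-\infty}^{\infty} x \sin(b x)\, e^{- \frac{3 x^{2}}{2}}\, dx = \frac{b}{3} \int_{-\infty}^{\infty} \cos(b x)\, e^{- \frac{3 x^{2}}{2}}\, dx,$$
so $I'(b) = - \frac{b}{3}\, I(b)$.

This is a separable first-order ODE; solving with the initial condition $I(0) = \int_{-\infty}^{\infty} 5 e^{- \frac{3 x^{2}}{2}}\,dx = \frac{5 \sqrt{6} \sqrt{\pi}}{3}$ gives
$$I(b) = \frac{5 \sqrt{6} \sqrt{\pi} e^{- \frac{b^{2}}{6}}}{3}.$$

Setting $b = \frac{7}{6}$:
$$I = \frac{5 \sqrt{6} \sqrt{\pi}}{3 e^{\frac{49}{216}}}.$$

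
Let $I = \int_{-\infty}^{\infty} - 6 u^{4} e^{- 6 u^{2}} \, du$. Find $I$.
$- \frac{\sqrt{6} \sqrt{\pi}}{48}$

Begin with the known integral
$$J(a) = \int_{-\infty}^{\infty} - 6 e^{- a u^{2}} \, du = - \frac{6 \sqrt{\pi}}{\sqrt{a}}.$$

Differentiating under the integral sign brings down a factor of $(-u^2)$:
$$\frac{dJ}{da} = \int_{-\infty}^{\infty} 6 u^{2} e^{- a u^{2}} \, du = \frac{3 \sqrt{\pi}}{a^{\frac{3}{2}}}.$$

Repeating twice in total — each differentiation brings down another $(-u^2)$ — gives
$$\frac{d^{2}J}{da^{2}} = \int_{-\infty}^{\infty} - 6 u^{4} e^{- a u^{2}} \, du = - \frac{9 \sqrt{\pi}}{2 a^{\frac{5}{2}}},$$
and the integrand here is exactly the target integrand, so $I = - \frac{9 \sqrt{\pi}}{2 a^{\frac{5}{2}}}$.

Setting $a = 6$:
$$I = - \frac{\sqrt{6} \sqrt{\pi}}{48}.$$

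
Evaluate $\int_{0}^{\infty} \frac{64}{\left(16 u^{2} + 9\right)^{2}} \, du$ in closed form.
$\frac{4 \pi}{27}$

Recall the elementary integral
$$J(a) = \int_{0}^{\infty} \frac{1}{4 \left(a^{2} + u^{2}\right)} \, du = \frac{\pi}{8 a}.$$

Differentiating under the integral sign with respect to $a$,
$$\frac{dJ}{da} = \int_{0}^{\infty} - \frac{a}{2 \left(a^{2} + u^{2}\right)^{2}} \, du = - \frac{\pi}{8 a^{2}},$$
so $\int_{0}^{\infty} \frac{1}{4 \left(a^{2} + u^{2}\right)^{2}} \, du = \frac{\pi}{16 a^{3}}$.

Setting $a = \frac{3}{4}$:
$$I = \frac{4 \pi}{27}.$$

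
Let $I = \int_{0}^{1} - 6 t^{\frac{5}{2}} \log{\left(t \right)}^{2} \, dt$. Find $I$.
$- \frac{96}{343}$

Begin with the known integral
$$J(a) = \int_{0}^{1} - 6 t^{a} \, dt = - \frac{6}{a + 1}.$$

Differentiating under the integral sign brings down a factor of $\ln t$:
$$\frac{dJ}{da} = \int_{0}^{1} - 6 t^{a} \log{\left(t \right)} \, dt = \frac{6}{\left(a + 1\right)^{2}}.$$

Repeating twice in total — each differentiation brings down another $\ln t$ — gives
$$\frac{d^{2}J}{da^{2}} = \int_{0}^{1} - 6 t^{a} \log{\left(t \right)}^{2} \, dt = - \frac{12}{\left(a + 1\right)^{3}},$$
and the integrand here is exactly the target integrand, so $I = - \frac{12}{\left(a + 1\right)^{3}}$.

Setting $a = \frac{5}{2}$:
$$I = - \frac{96}{343}.$$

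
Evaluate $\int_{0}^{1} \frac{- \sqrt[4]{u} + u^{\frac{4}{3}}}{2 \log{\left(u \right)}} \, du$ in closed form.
$\log{\left(\frac{2 \sqrt{105}}{15} \right)}$

Consider the one-parameter family: let $I(a) = \int_{0}^{1} \frac{- \sqrt[4]{u} + u^{a}}{2 \log{\left(u \right)}} \, du$.

Since $\dfrac{\partial}{\partial a}\,u^{a} = u^{a} \ln u$, the $\ln u$ in the denominator cancels and
$$\frac{dI}{da} = \int_{0}^{1} \frac{1}{2} u^{a} \, du = \frac{1}{2} \left[\frac{u^{a+1}}{a+1}\right]_0^1 = \frac{1}{2 \left(a + 1\right)}.$$

Integrating with respect to $a$ gives $I(a) = \frac{\log{\left(a + 1 \right)}}{2} - \frac{\log{\left(5 \right)}}{2} + \log{\left(2 \right)} + C$.

At $a = \frac{1}{4}$ the integrand is identically $0$, so $I(\frac{1}{4}) = 0$. The closed form gives $0$, hence $C = 0$.

Setting $a = \frac{4}{3}$:
$$I = \log{\left(\frac{2 \sqrt{105}}{15} \right)}.$$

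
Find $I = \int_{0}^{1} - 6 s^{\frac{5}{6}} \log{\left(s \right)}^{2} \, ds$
$- \frac{2592}{1331}$

Consider the simpler parametrised integral
$$J(a) = \int_{0}^{1} - 6 s^{a} \, ds = - \frac{6}{a + 1}.$$

Differentiating under the integral sign brings down a factor of $\ln s$:
$$\frac{dJ}{da} = \int_{0}^{1} - 6 s^{a} \log{\left(s \right)} \, ds = \frac{6}{\left(a + 1\right)^{2}}.$$

Repeating twice in total — each differentiation brings down another $\ln s$ — gives
$$\frac{d^{2}J}{da^{2}} = \int_{0}^{1} - 6 s^{a} \log{\left(s \right)}^{2} \, ds = - \frac{12}{\left(a + 1\right)^{3}},$$
and the integrand here is exactly the target integrand, so $I = - \frac{12}{\left(a + 1\right)^{3}}$.

Setting $a = \frac{5}{6}$:
$$I = - \frac{2592}{1331}.$$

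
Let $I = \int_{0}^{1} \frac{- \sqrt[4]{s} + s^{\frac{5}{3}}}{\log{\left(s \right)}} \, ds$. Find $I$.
$\log{\left(\frac{32}{15} \right)}$

Introduce a parameter $a$ in the exponent: let $I(a) = \int_{0}^{1} \frac{- \sqrt[4]{s} + s^{a}}{\log{\left(s \right)}} \, ds$.

Since $\dfrac{\partial}{\partial a}\,s^{a} = s^{a} \ln s$, the $\ln s$ in the denominator cancels and
$$\frac{dI}{da} = \int_{0}^{1} s^{a} \, ds = \left[\frac{s^{a+1}}{a+1}\right]_0^1 = \frac{1}{a + 1}.$$

Integrating with respect to $a$ gives $I(a) = \log{\left(\frac{4 a}{5} + \frac{4}{5} \right)} + C$.

At $a = \frac{1}{4}$ the integrand is identically $0$, so $I(\frac{1}{4}) = 0$. The closed form gives $0$, hence $C = 0$.

Setting $a = \frac{5}{3}$:
$$I = \log{\left(\frac{32}{15} \right)}.$$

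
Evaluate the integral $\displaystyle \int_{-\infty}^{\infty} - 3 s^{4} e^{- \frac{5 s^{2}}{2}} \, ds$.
$- \frac{9 \sqrt{10} \sqrt{\pi}}{125}$

Consider the simpler parametrised integral
$$J(a) = \int_{-\infty}^{\infty} - 3 e^{- a s^{2}} \, ds = - \frac{3 \sqrt{\pi}}{\sqrt{a}}.$$

Differentiating under the integral sign brings down a factor of $(-s^2)$:
$$\frac{dJ}{da} = \int_{-\infty}^{\infty} 3 s^{2} e^{- a s^{2}} \, ds = \frac{3 \sqrt{\pi}}{2 a^{\frac{3}{2}}}.$$

Repeating twice in total — each differentiation brings down another $(-s^2)$ — gives
$$\frac{d^{2}J}{da^{2}} = \int_{-\infty}^{\infty} - 3 s^{4} e^{- a s^{2}} \, ds = - \frac{9 \sqrt{\pi}}{4 a^{\frac{5}{2}}},$$
and the integrand here is exactly the target integrand, so $I = - \frac{9 \sqrt{\pi}}{4 a^{\frac{5}{2}}}$.

Setting $a = \frac{5}{2}$:
$$I = - \frac{9 \sqrt{10} \sqrt{\pi}}{125}.$$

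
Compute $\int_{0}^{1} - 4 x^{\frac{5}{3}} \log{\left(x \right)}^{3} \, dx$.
$\frac{243}{512}$

Consider the simpler parametrised integral
$$J(a) = \int_{0}^{1} - 4 x^{a} \, dx = - \frac{4}{a + 1}.$$

Differentiating under the integral sign brings down a factor of $\ln x$:
$$\frac{dJ}{da} = \int_{0}^{1} - 4 x^{a} \log{\left(x \right)} \, dx = \frac{4}{\left(a + 1\right)^{2}}.$$

Repeating $3$ times in total — each differentiation brings down another $\ln x$ — gives
$$\frac{d^{3}J}{da^{3}} = \int_{0}^{1} - 4 x^{a} \log{\left(x \right)}^{3} \, dx = \frac{24}{\left(a + 1\right)^{4}},$$
and the integrand here is exactly the target integrand, so $I = \frac{24}{\left(a + 1\right)^{4}}$.

Setting $a = \frac{5}{3}$:
$$I = \frac{243}{512}.$$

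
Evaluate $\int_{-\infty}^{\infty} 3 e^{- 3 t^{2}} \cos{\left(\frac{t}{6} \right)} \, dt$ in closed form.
$\frac{\sqrt{3} \sqrt{\pi}}{e^{\frac{1}{432}}}$

Define $I(b) = \int_{-\infty}^{\infty} 3 e^{- 3 t^{2}} \cos{\left(b t \right)} \, dt$.

Differentiating under the integral sign,
$$I'(b) = \int_{-\infty}^{\infty} - 3 t e^{- 3 t^{2}} \sin{\left(b t \right)} \, dt.$$

Integrate $\int_{-\infty}^{\infty} t \sin(b t)\, e^{- 3 t^{2}}\, dt$ by parts with $u = \sin(b t)$ and $dv = t\, e^{- 3 t^{2}}\, dt$, giving $v = - \frac{e^{- 3 t^{2}}}{6}$. The boundary term vanishes and
$$\int_{-\infty}^{\infty} t \sin(b t)\, e^{- 3 t^{2}}\, dt = \frac{b}{6} \int_{-\infty}^{\infty} \cos(b t)\, e^{- 3 t^{2}}\, dt,$$
so $I'(b) = - \frac{b}{6}\, I(b)$.

This is a separable first-order ODE; solving with the initial condition $I(0) = \int_{-\infty}^{\infty} 3 e^{- 3 t^{2}}\,dt = \sqrt{3} \sqrt{\pi}$ gives
$$I(b) = \sqrt{3} \sqrt{\pi} e^{- \frac{b^{2}}{12}}.$$

Setting $b = \frac{1}{6}$:
$$I = \frac{\sqrt{3} \sqrt{\pi}}{e^{\frac{1}{432}}}.$$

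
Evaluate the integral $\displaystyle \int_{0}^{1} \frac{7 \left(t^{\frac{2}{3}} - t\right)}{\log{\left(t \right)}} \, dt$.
$\log{\left(\frac{78125}{279936} \right)}$

Consider the one-parameter family: let $I(a) = \int_{0}^{1} \frac{7 \left(- t + t^{a}\right)}{\log{\left(t \right)}} \, dt$.

Since $\dfrac{\partial}{\partial a}\,t^{a} = t^{a} \ln t$, the $\ln t$ in the denominator cancels and
$$\frac{dI}{da} = \int_{0}^{1} 7 t^{a} \, dt = 7 \left[\frac{t^{a+1}}{a+1}\right]_0^1 = \frac{7}{a + 1}.$$

Integrating with respect to $a$ gives $I(a) = \log{\left(\frac{\left(a + 1\right)^{7}}{128} \right)} + C$.

At $a = 1$ the integrand is identically $0$, so $I(1) = 0$. The closed form gives $0$, hence $C = 0$.

Setting $a = \frac{2}{3}$:
$$I = \log{\left(\frac{78125}{279936} \right)}.$$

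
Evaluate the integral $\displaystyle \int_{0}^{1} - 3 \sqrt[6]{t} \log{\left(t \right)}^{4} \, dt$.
$- \frac{559872}{16807}$

Consider the simpler parametrised integral
$$J(a) = \int_{0}^{1} - 3 t^{a} \, dt = - \frac{3}{a + 1}.$$

Differentiating under the integral sign brings down a factor of $\ln t$:
$$\frac{dJ}{da} = \int_{0}^{1} - 3 t^{a} \log{\left(t \right)} \, dt = \frac{3}{\left(a + 1\right)^{2}}.$$

Repeating $4$ times in total — each differentiation brings down another $\ln t$ — gives
$$\frac{d^{4}J}{da^{4}} = \int_{0}^{1} - 3 t^{a} \log{\left(t \right)}^{4} \, dt = - \frac{72}{\left(a + 1\right)^{5}},$$
and the integrand here is exactly the target integrand, so $I = - \frac{72}{\left(a + 1\right)^{5}}$.

Setting $a = \frac{1}{6}$:
$$I = - \frac{559872}{16807}.$$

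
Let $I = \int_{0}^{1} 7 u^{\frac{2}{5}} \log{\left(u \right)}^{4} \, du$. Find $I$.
$\frac{75000}{2401}$

Begin with the known integral
$$J(a) = \int_{0}^{1} 7 u^{a} \, du = \frac{7}{a + 1}.$$

Differentiating under the integral sign brings down a factor of $\ln u$:
$$\frac{dJ}{da} = \int_{0}^{1} 7 u^{a} \log{\left(u \right)} \, du = - \frac{7}{\left(a + 1\right)^{2}}.$$

Repeating $4$ times in total — each differentiation brings down another $\ln u$ — gives
$$\frac{d^{4}J}{da^{4}} = \int_{0}^{1} 7 u^{a} \log{\left(u \right)}^{4} \, du = \frac{168}{\left(a + 1\right)^{5}},$$
and the integrand here is exactly the target integrand, so $I = \frac{168}{\left(a + 1\right)^{5}}$.

Setting $a = \frac{2}{5}$:
$$I = \frac{75000}{2401}.$$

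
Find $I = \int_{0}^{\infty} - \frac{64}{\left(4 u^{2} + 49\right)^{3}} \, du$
$- \frac{6 \pi}{16807}$

Begin with the known result
$$J(a) = \int_{0}^{\infty} - \frac{1}{a^{2} + u^{2}} \, du = - \frac{\pi}{2 a}.$$

Differentiating under the integral sign with respect to $a$,
$$\frac{dJ}{da} = \int_{0}^{\infty} \frac{2 a}{\left(a^{2} + u^{2}\right)^{2}} \, du = \frac{\pi}{2 a^{2}},$$
so $\int_{0}^{\infty} - \frac{1}{\left(a^{2} + u^{2}\right)^{2}} \, du = - \frac{\pi}{4 a^{3}}$.

Repeating — each differentiation of $1/(u^2+a^2)^j$ produces $-2ja/(u^2+a^2)^{j+1}$ — and dividing through by $-2ja$ at each step yields, after $2$ differentiations in total,
$$\int_{0}^{\infty} - \frac{1}{\left(a^{2} + u^{2}\right)^{3}} \, du = - \frac{3 \pi}{16 a^{5}}.$$

Setting $a = \frac{7}{2}$:
$$I = - \frac{6 \pi}{16807}.$$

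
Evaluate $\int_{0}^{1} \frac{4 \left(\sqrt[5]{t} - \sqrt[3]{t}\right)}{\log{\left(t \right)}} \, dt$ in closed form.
$\log{\left(\frac{6561}{10000} \right)}$

Replace the exponent $\frac{1}{5}$ by a parameter $a$: let $I(a) = \int_{0}^{1} \frac{4 \left(- \sqrt[3]{t} + t^{a}\right)}{\log{\left(t \right)}} \, dt$.

Since $\dfrac{\partial}{\partial a}\,t^{a} = t^{a} \ln t$, the $\ln t$ in the denominator cancels and
$$\frac{dI}{da} = \int_{0}^{1} 4 t^{a} \, dt = 4 \left[\frac{t^{a+1}}{a+1}\right]_0^1 = \frac{4}{a + 1}.$$

Integrating with respect to $a$ gives $I(a) = \log{\left(\frac{81 \left(a + 1\right)^{4}}{256} \right)} + C$.

At $a = \frac{1}{3}$ the integrand is identically $0$, so $I(\frac{1}{3}) = 0$. The closed form gives $0$, hence $C = 0$.

Setting $a = \frac{1}{5}$:
$$I = \log{\left(\frac{6561}{10000} \right)}.$$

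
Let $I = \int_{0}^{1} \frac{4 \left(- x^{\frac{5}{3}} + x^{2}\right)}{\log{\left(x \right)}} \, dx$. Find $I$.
$\log{\left(\frac{6561}{4096} \right)}$

Consider the one-parameter family: let $I(a) = \int_{0}^{1} \frac{4 \left(- x^{\frac{5}{3}} + x^{a}\right)}{\log{\left(x \right)}} \, dx$.

Since $\dfrac{\partial}{\partial a}\,x^{a} = x^{a} \ln x$, the $\ln x$ in the denominator cancels and
$$\frac{dI}{da} = \int_{0}^{1} 4 x^{a} \, dx = 4 \left[\frac{x^{a+1}}{a+1}\right]_0^1 = \frac{4}{a + 1}.$$

Integrating with respect to $a$ gives $I(a) = \log{\left(\frac{81 \left(a + 1\right)^{4}}{4096} \right)} + C$.

At $a = \frac{5}{3}$ the integrand is identically $0$, so $I(\frac{5}{3}) = 0$. The closed form gives $0$, hence $C = 0$.

Setting $a = 2$:
$$I = \log{\left(\frac{6561}{4096} \right)}.$$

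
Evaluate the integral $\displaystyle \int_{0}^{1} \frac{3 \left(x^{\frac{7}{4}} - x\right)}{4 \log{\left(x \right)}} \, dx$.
$\log{\left(\frac{22^{\frac{3}{4}}}{8} \right)}$

Consider the one-parameter family: let $I(a) = \int_{0}^{1} \frac{3 \left(- x + x^{a}\right)}{4 \log{\left(x \right)}} \, dx$.

Since $\dfrac{\partial}{\partial a}\,x^{a} = x^{a} \ln x$, the $\ln x$ in the denominator cancels and
$$\frac{dI}{da} = \int_{0}^{1} \frac{3}{4} x^{a} \, dx = \frac{3}{4} \left[\frac{x^{a+1}}{a+1}\right]_0^1 = \frac{3}{4 \left(a + 1\right)}.$$

Integrating with respect to $a$ gives $I(a) = \frac{3 \log{\left(a + 1 \right)}}{4} - \frac{3 \log{\left(2 \right)}}{4} + C$.

At $a = 1$ the integrand is identically $0$, so $I(1) = 0$. The closed form gives $0$, hence $C = 0$.

Setting $a = \frac{7}{4}$:
$$I = \log{\left(\frac{22^{\frac{3}{4}}}{8} \right)}.$$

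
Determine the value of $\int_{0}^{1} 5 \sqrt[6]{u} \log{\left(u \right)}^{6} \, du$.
$\frac{1007769600}{823543}$

Consider the simpler parametrised integral
$$J(a) = \int_{0}^{1} 5 u^{a} \, du = \frac{5}{a + 1}.$$

Differentiating under the integral sign brings down a factor of $\ln u$:
$$\frac{dJ}{da} = \int_{0}^{1} 5 u^{a} \log{\left(u \right)} \, du = - \frac{5}{\left(a + 1\right)^{2}}.$$

Repeating $6$ times in total — each differentiation brings down another $\ln u$ — gives
$$\frac{d^{6}J}{da^{6}} = \int_{0}^{1} 5 u^{a} \log{\left(u \right)}^{6} \, du = \frac{3600}{\left(a + 1\right)^{7}},$$
and the integrand here is exactly the target integrand, so $I = \frac{3600}{\left(a + 1\right)^{7}}$.

Setting $a = \frac{1}{6}$:
$$I = \frac{1007769600}{823543}.$$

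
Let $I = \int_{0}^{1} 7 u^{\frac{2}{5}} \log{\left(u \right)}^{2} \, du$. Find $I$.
$\frac{250}{49}$

Start from the elementary integral
$$J(a) = \int_{0}^{1} 7 u^{a} \, du = \frac{7}{a + 1}.$$

Differentiating under the integral sign brings down a factor of $\ln u$:
$$\frac{dJ}{da} = \int_{0}^{1} 7 u^{a} \log{\left(u \right)} \, du = - \frac{7}{\left(a + 1\right)^{2}}.$$

Repeating twice in total — each differentiation brings down another $\ln u$ — gives
$$\frac{d^{2}J}{da^{2}} = \int_{0}^{1} 7 u^{a} \log{\left(u \right)}^{2} \, du = \frac{14}{\left(a + 1\right)^{3}},$$
and the integrand here is exactly the target integrand, so $I = \frac{14}{\left(a + 1\right)^{3}}$.

Setting $a = \frac{2}{5}$:
$$I = \frac{250}{49}.$$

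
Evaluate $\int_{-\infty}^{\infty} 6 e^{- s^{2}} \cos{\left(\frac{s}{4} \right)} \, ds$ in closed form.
$\frac{6 \sqrt{\pi}}{e^{\frac{1}{64}}}$

Treat the cosine frequency as a parameter and define $I(b) = \int_{-\infty}^{\infty} 6 e^{- s^{2}} \cos{\left(b s \right)} \, ds$.

Differentiating under the integral sign,
$$I'(b) = \int_{-\infty}^{\infty} - 6 s e^{- s^{2}} \sin{\left(b s \right)} \, ds.$$

Integrate $\int_{-\infty}^{\infty} s \sin(b s)\, e^{- s^{2}}\, ds$ by parts with $u = \sin(b s)$ and $dv = s\, e^{- s^{2}}\, ds$, giving $v = - \frac{e^{- s^{2}}}{2}$. The boundary term vanishes and
$$\int_{-\infty}^{\infty} s \sin(b s)\, e^{- s^{2}}\, ds = \frac{b}{2} \int_{-\infty}^{\infty} \cos(b s)\, e^{- s^{2}}\, ds,$$
so $I'(b) = - \frac{b}{2}\, I(b)$.

This is a separable first-order ODE; solving with the initial condition $I(0) = \int_{-\infty}^{\infty} 6 e^{- s^{2}}\,ds = 6 \sqrt{\pi}$ gives
$$I(b) = 6 \sqrt{\pi} e^{- \frac{b^{2}}{4}}.$$

Setting $b = \frac{1}{4}$:
$$I = \frac{6 \sqrt{\pi}}{e^{\frac{1}{64}}}.$$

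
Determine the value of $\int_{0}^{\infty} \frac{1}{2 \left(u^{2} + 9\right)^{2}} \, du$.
$\frac{\pi}{216}$

Recall the elementary integral
$$J(a) = \int_{0}^{\infty} \frac{1}{2 \left(a^{2} + u^{2}\right)} \, du = \frac{\pi}{4 a}.$$

Differentiating under the integral sign with respect to $a$,
$$\frac{dJ}{da} = \int_{0}^{\infty} - \frac{a}{\left(a^{2} + u^{2}\right)^{2}} \, du = - \frac{\pi}{4 a^{2}},$$
so $\int_{0}^{\infty} \frac{1}{2 \left(a^{2} + u^{2}\right)^{2}} \, du = \frac{\pi}{8 a^{3}}$.

Setting $a = 3$:
$$I = \frac{\pi}{216}.$$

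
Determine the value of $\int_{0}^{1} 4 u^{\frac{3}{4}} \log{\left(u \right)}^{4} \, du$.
$\frac{98304}{16807}$

Consider the simpler parametrised integral
$$J(a) = \int_{0}^{1} 4 u^{a} \, du = \frac{4}{a + 1}.$$

Differentiating under the integral sign brings down a factor of $\ln u$:
$$\frac{dJ}{da} = \int_{0}^{1} 4 u^{a} \log{\left(u \right)} \, du = - \frac{4}{\left(a + 1\right)^{2}}.$$

Repeating $4$ times in total — each differentiation brings down another $\ln u$ — gives
$$\frac{d^{4}J}{da^{4}} = \int_{0}^{1} 4 u^{a} \log{\left(u \right)}^{4} \, du = \frac{96}{\left(a + 1\right)^{5}},$$
and the integrand here is exactly the target integrand, so $I = \frac{96}{\left(a + 1\right)^{5}}$.

Setting $a = \frac{3}{4}$:
$$I = \frac{98304}{16807}.$$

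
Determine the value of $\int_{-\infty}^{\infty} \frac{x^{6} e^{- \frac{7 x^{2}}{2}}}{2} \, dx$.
$\frac{15 \sqrt{14} \sqrt{\pi}}{4802}$

Start from the elementary integral
$$J(a) = \int_{-\infty}^{\infty} \frac{e^{- a x^{2}}}{2} \, dx = \frac{\sqrt{\pi}}{2 \sqrt{a}}.$$

Differentiating under the integral sign brings down a factor of $(-x^2)$:
$$\frac{dJ}{da} = \int_{-\infty}^{\infty} - \frac{x^{2} e^{- a x^{2}}}{2} \, dx = - \frac{\sqrt{\pi}}{4 a^{\frac{3}{2}}}.$$

Repeating $3$ times in total — each differentiation brings down another $(-x^2)$ — gives
$$\frac{d^{3}J}{da^{3}} = \int_{-\infty}^{\infty} - \frac{x^{6} e^{- a x^{2}}}{2} \, dx = - \frac{15 \sqrt{\pi}}{16 a^{\frac{7}{2}}},$$
and the integrand here is $(-1)^{3}$ times the target integrand, so $I = (-1)^{3}\,\frac{d^{3}J}{da^{3}} = \frac{15 \sqrt{\pi}}{16 a^{\frac{7}{2}}}$.

Setting $a = \frac{7}{2}$:
$$I = \frac{15 \sqrt{14} \sqrt{\pi}}{4802}.$$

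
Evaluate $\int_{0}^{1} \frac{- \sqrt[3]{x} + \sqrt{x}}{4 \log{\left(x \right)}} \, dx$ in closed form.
$- \frac{3 \log{\left(2 \right)}}{4} + \frac{\log{\left(3 \right)}}{2}$

Consider the one-parameter family: let $I(a) = \int_{0}^{1} \frac{- \sqrt[3]{x} + x^{a}}{4 \log{\left(x \right)}} \, dx$.

Since $\dfrac{\partial}{\partial a}\,x^{a} = x^{a} \ln x$, the $\ln x$ in the denominator cancels and
$$\frac{dI}{da} = \int_{0}^{1} \frac{1}{4} x^{a} \, dx = \frac{1}{4} \left[\frac{x^{a+1}}{a+1}\right]_0^1 = \frac{1}{4 \left(a + 1\right)}.$$

Integrating with respect to $a$ gives $I(a) = \frac{\log{\left(a + 1 \right)}}{4} - \frac{\log{\left(2 \right)}}{2} + \frac{\log{\left(3 \right)}}{4} + C$.

At $a = \frac{1}{3}$ the integrand is identically $0$, so $I(\frac{1}{3}) = 0$. The closed form gives $0$, hence $C = 0$.

Setting $a = \frac{1}{2}$:
$$I = - \frac{3 \log{\left(2 \right)}}{4} + \frac{\log{\left(3 \right)}}{2}.$$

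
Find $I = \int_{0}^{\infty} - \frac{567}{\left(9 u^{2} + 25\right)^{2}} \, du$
$- \frac{189 \pi}{500}$

Recall the elementary integral
$$J(a) = \int_{0}^{\infty} - \frac{7}{a^{2} + u^{2}} \, du = - \frac{7 \pi}{2 a}.$$

Differentiating under the integral sign with respect to $a$,
$$\frac{dJ}{da} = \int_{0}^{\infty} \frac{14 a}{\left(a^{2} + u^{2}\right)^{2}} \, du = \frac{7 \pi}{2 a^{2}},$$
so $\int_{0}^{\infty} - \frac{7}{\left(a^{2} + u^{2}\right)^{2}} \, du = - \frac{7 \pi}{4 a^{3}}$.

Setting $a = \frac{5}{3}$:
$$I = - \frac{189 \pi}{500}.$$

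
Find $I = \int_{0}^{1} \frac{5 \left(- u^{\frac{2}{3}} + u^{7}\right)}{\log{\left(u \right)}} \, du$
$- \log{\left(\frac{3125}{7962624} \right)}$

Replace the exponent $\frac{2}{3}$ by a parameter $a$: let $I(a) = \int_{0}^{1} \frac{5 \left(u^{7} - u^{a}\right)}{\log{\left(u \right)}} \, du$.

Since $\dfrac{\partial}{\partial a}\,u^{a} = u^{a} \ln u$, the $\ln u$ in the denominator cancels and
$$\frac{dI}{da} = \int_{0}^{1} -5 u^{a} \, du = -5 \left[\frac{u^{a+1}}{a+1}\right]_0^1 = - \frac{5}{a + 1}.$$

Integrating with respect to $a$ gives $I(a) = - \log{\left(\frac{\left(a + 1\right)^{5}}{32768} \right)} + C$.

At $a = 7$ the integrand is identically $0$, so $I(7) = 0$. The closed form gives $0$, hence $C = 0$.

Setting $a = \frac{2}{3}$:
$$I = - \log{\left(\frac{3125}{7962624} \right)}.$$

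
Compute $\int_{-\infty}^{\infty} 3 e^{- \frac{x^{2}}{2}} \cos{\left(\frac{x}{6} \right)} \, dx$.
$\frac{3 \sqrt{2} \sqrt{\pi}}{e^{\frac{1}{72}}}$

Let $b$ denote the cosine frequency and define $I(b) = \int_{-\infty}^{\infty} 3 e^{- \frac{x^{2}}{2}} \cos{\left(b x \right)} \, dx$.

Differentiating under the integral sign,
$$I'(b) = \int_{-\infty}^{\infty} - 3 x e^{- \frac{x^{2}}{2}} \sin{\left(b x \right)} \, dx.$$

Integrate $\int_{-\infty}^{\infty} x \sin(b x)\, e^{- \frac{x^{2}}{2}}\, dx$ by parts with $u = \sin(b x)$ and $dv = x\, e^{- \frac{x^{2}}{2}}\, dx$, giving $v = - e^{- \frac{x^{2}}{2}}$. The boundary term vanishes and
$$\int_{-\infty}^{\infty} x \sin(b x)\, e^{- \frac{x^{2}}{2}}\, dx = b \int_{-\infty}^{\infty} \cos(b x)\, e^{- \frac{x^{2}}{2}}\, dx,$$
so $I'(b) = - b\, I(b)$.

This is a separable first-order ODE; solving with the initial condition $I(0) = \int_{-\infty}^{\infty} 3 e^{- \frac{x^{2}}{2}}\,dx = 3 \sqrt{2} \sqrt{\pi}$ gives
$$I(b) = 3 \sqrt{2} \sqrt{\pi} e^{- \frac{b^{2}}{2}}.$$

Setting $b = \frac{1}{6}$:
$$I = \frac{3 \sqrt{2} \sqrt{\pi}}{e^{\frac{1}{72}}}.$$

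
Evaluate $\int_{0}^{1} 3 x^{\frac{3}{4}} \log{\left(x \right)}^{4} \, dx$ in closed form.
$\frac{73728}{16807}$

Start from the elementary integral
$$J(a) = \int_{0}^{1} 3 x^{a} \, dx = \frac{3}{a + 1}.$$

Differentiating under the integral sign brings down a factor of $\ln x$:
$$\frac{dJ}{da} = \int_{0}^{1} 3 x^{a} \log{\left(x \right)} \, dx = - \frac{3}{\left(a + 1\right)^{2}}.$$

Repeating $4$ times in total — each differentiation brings down another $\ln x$ — gives
$$\frac{d^{4}J}{da^{4}} = \int_{0}^{1} 3 x^{a} \log{\left(x \right)}^{4} \, dx = \frac{72}{\left(a + 1\right)^{5}},$$
and the integrand here is exactly the target integrand, so $I = \frac{72}{\left(a + 1\right)^{5}}$.

Setting $a = \frac{3}{4}$:
$$I = \frac{73728}{16807}.$$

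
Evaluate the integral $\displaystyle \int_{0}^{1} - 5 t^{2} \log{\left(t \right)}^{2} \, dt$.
$- \frac{10}{27}$

Consider the simpler parametrised integral
$$J(a) = \int_{0}^{1} - 5 t^{a} \, dt = - \frac{5}{a + 1}.$$

Differentiating under the integral sign brings down a factor of $\ln t$:
$$\frac{dJ}{da} = \int_{0}^{1} - 5 t^{a} \log{\left(t \right)} \, dt = \frac{5}{\left(a + 1\right)^{2}}.$$

Repeating twice in total — each differentiation brings down another $\ln t$ — gives
$$\frac{d^{2}J}{da^{2}} = \int_{0}^{1} - 5 t^{a} \log{\left(t \right)}^{2} \, dt = - \frac{10}{\left(a + 1\right)^{3}},$$
and the integrand here is exactly the target integrand, so $I = - \frac{10}{\left(a + 1\right)^{3}}$.

Setting $a = 2$:
$$I = - \frac{10}{27}.$$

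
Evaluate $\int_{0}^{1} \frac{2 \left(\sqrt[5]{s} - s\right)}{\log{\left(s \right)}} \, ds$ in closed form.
$- \log{\left(\frac{25}{9} \right)}$

Replace the exponent $1$ by a parameter $a$: let $I(a) = \int_{0}^{1} \frac{2 \left(\sqrt[5]{s} - s^{a}\right)}{\log{\left(s \right)}} \, ds$.

Since $\dfrac{\partial}{\partial a}\,s^{a} = s^{a} \ln s$, the $\ln s$ in the denominator cancels and
$$\frac{dI}{da} = \int_{0}^{1} -2 s^{a} \, ds = -2 \left[\frac{s^{a+1}}{a+1}\right]_0^1 = - \frac{2}{a + 1}.$$

Integrating with respect to $a$ gives $I(a) = - \log{\left(\frac{25 \left(a + 1\right)^{2}}{36} \right)} + C$.

At $a = \frac{1}{5}$ the integrand is identically $0$, so $I(\frac{1}{5}) = 0$. The closed form gives $0$, hence $C = 0$.

Setting $a = 1$:
$$I = - \log{\left(\frac{25}{9} \right)}.$$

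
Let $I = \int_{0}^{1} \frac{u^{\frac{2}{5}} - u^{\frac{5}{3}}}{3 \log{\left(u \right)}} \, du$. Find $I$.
$\log{\left(\frac{\sqrt[3]{21} \cdot 5^{\frac{2}{3}}}{10} \right)}$

Consider the one-parameter family: let $I(a) = \int_{0}^{1} \frac{- u^{\frac{5}{3}} + u^{a}}{3 \log{\left(u \right)}} \, du$.

Since $\dfrac{\partial}{\partial a}\,u^{a} = u^{a} \ln u$, the $\ln u$ in the denominator cancels and
$$\frac{dI}{da} = \int_{0}^{1} \frac{1}{3} u^{a} \, du = \frac{1}{3} \left[\frac{u^{a+1}}{a+1}\right]_0^1 = \frac{1}{3 \left(a + 1\right)}.$$

Integrating with respect to $a$ gives $I(a) = \frac{\log{\left(a + 1 \right)}}{3} - \log{\left(2 \right)} + \frac{\log{\left(3 \right)}}{3} + C$.

At $a = \frac{5}{3}$ the integrand is identically $0$, so $I(\frac{5}{3}) = 0$. The closed form gives $0$, hence $C = 0$.

Setting $a = \frac{2}{5}$:
$$I = \log{\left(\frac{\sqrt[3]{21} \cdot 5^{\frac{2}{3}}}{10} \right)}.$$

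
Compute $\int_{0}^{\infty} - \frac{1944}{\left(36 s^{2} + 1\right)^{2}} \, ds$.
$- 81 \pi$

Start from the standard arctangent integral
$$J(a) = \int_{0}^{\infty} - \frac{3}{2 \left(a^{2} + s^{2}\right)} \, ds = - \frac{3 \pi}{4 a}.$$

Differentiating under the integral sign with respect to $a$,
$$\frac{dJ}{da} = \int_{0}^{\infty} \frac{3 a}{\left(a^{2} + s^{2}\right)^{2}} \, ds = \frac{3 \pi}{4 a^{2}},$$
so $\int_{0}^{\infty} - \frac{3}{2 \left(a^{2} + s^{2}\right)^{2}} \, ds = - \frac{3 \pi}{8 a^{3}}$.

Setting $a = \frac{1}{6}$:
$$I = - 81 \pi.$$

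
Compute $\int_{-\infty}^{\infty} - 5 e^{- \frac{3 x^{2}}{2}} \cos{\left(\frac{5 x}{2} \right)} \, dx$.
$- \frac{5 \sqrt{6} \sqrt{\pi}}{3 e^{\frac{25}{24}}}$

Let $b$ denote the cosine frequency and define $I(b) = \int_{-\infty}^{\infty} - 5 e^{- \frac{3 x^{2}}{2}} \cos{\left(b x \right)} \, dx$.

Differentiating under the integral sign,
$$I'(b) = \int_{-\infty}^{\infty} 5 x e^{- \frac{3 x^{2}}{2}} \sin{\left(b x \right)} \, dx.$$

Integrate $\int_{-\infty}^{\infty} x \sin(b x)\, e^{- \frac{3 x^{2}}{2}}\, dx$ by parts with $u = \sin(b x)$ and $dv = x\, e^{- \frac{3 x^{2}}{2}}\, dx$, giving $v = - \frac{e^{- \frac{3 x^{2}}{2}}}{3}$. The boundary term vanishes and
$$\int_{-\infty}^{\infty} x \sin(b x)\, e^{- \frac{3 x^{2}}{2}}\, dx = \frac{b}{3} \int_{-\infty}^{\infty} \cos(b x)\, e^{- \frac{3 x^{2}}{2}}\, dx,$$
so $I'(b) = - \frac{b}{3}\, I(b)$.

This is a separable first-order ODE; solving with the initial condition $I(0) = \int_{-\infty}^{\infty} - 5 e^{- \frac{3 x^{2}}{2}}\,dx = - \frac{5 \sqrt{6} \sqrt{\pi}}{3}$ gives
$$I(b) = - \frac{5 \sqrt{6} \sqrt{\pi} e^{- \frac{b^{2}}{6}}}{3}.$$

Setting $b = \frac{5}{2}$:
$$I = - \frac{5 \sqrt{6} \sqrt{\pi}}{3 e^{\frac{25}{24}}}.$$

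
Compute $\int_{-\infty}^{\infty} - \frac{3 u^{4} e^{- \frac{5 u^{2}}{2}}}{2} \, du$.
$- \frac{9 \sqrt{10} \sqrt{\pi}}{250}$

Begin with the known integral
$$J(a) = \int_{-\infty}^{\infty} - \frac{3 e^{- a u^{2}}}{2} \, du = - \frac{3 \sqrt{\pi}}{2 \sqrt{a}}.$$

Differentiating under the integral sign brings down a factor of $(-u^2)$:
$$\frac{dJ}{da} = \int_{-\infty}^{\infty} \frac{3 u^{2} e^{- a u^{2}}}{2} \, du = \frac{3 \sqrt{\pi}}{4 a^{\frac{3}{2}}}.$$

Repeating twice in total — each differentiation brings down another $(-u^2)$ — gives
$$\frac{d^{2}J}{da^{2}} = \int_{-\infty}^{\infty} - \frac{3 u^{4} e^{- a u^{2}}}{2} \, du = - \frac{9 \sqrt{\pi}}{8 a^{\frac{5}{2}}},$$
and the integrand here is exactly the target integrand, so $I = - \frac{9 \sqrt{\pi}}{8 a^{\frac{5}{2}}}$.

Setting $a = \frac{5}{2}$:
$$I = - \frac{9 \sqrt{10} \sqrt{\pi}}{250}.$$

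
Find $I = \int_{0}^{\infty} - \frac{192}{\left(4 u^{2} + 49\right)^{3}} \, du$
$- \frac{18 \pi}{16807}$

Recall the elementary integral
$$J(a) = \int_{0}^{\infty} - \frac{3}{a^{2} + u^{2}} \, du = - \frac{3 \pi}{2 a}.$$

Differentiating under the integral sign with respect to $a$,
$$\frac{dJ}{da} = \int_{0}^{\infty} \frac{6 a}{\left(a^{2} + u^{2}\right)^{2}} \, du = \frac{3 \pi}{2 a^{2}},$$
so $\int_{0}^{\infty} - \frac{3}{\left(a^{2} + u^{2}\right)^{2}} \, du = - \frac{3 \pi}{4 a^{3}}$.

Repeating — each differentiation of $1/(u^2+a^2)^j$ produces $-2ja/(u^2+a^2)^{j+1}$ — and dividing through by $-2ja$ at each step yields, after $2$ differentiations in total,
$$\int_{0}^{\infty} - \frac{3}{\left(a^{2} + u^{2}\right)^{3}} \, du = - \frac{9 \pi}{16 a^{5}}.$$

Setting $a = \frac{7}{2}$:
$$I = - \frac{18 \pi}{16807}.$$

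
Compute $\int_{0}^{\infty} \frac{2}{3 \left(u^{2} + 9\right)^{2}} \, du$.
$\frac{\pi}{162}$

Recall the elementary integral
$$J(a) = \int_{0}^{\infty} \frac{2}{3 \left(a^{2} + u^{2}\right)} \, du = \frac{\pi}{3 a}.$$

Differentiating under the integral sign with respect to $a$,
$$\frac{dJ}{da} = \int_{0}^{\infty} - \frac{4 a}{3 \left(a^{2} + u^{2}\right)^{2}} \, du = - \frac{\pi}{3 a^{2}},$$
so $\int_{0}^{\infty} \frac{2}{3 \left(a^{2} + u^{2}\right)^{2}} \, du = \frac{\pi}{6 a^{3}}$.

Setting $a = 3$:
$$I = \frac{\pi}{162}.$$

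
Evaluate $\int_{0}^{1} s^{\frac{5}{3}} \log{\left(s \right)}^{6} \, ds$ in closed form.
$\frac{98415}{131072}$

Consider the simpler parametrised integral
$$J(a) = \int_{0}^{1} s^{a} \, ds = \frac{1}{a + 1}.$$

Differentiating under the integral sign brings down a factor of $\ln s$:
$$\frac{dJ}{da} = \int_{0}^{1} s^{a} \log{\left(s \right)} \, ds = - \frac{1}{\left(a + 1\right)^{2}}.$$

Repeating $6$ times in total — each differentiation brings down another $\ln s$ — gives
$$\frac{d^{6}J}{da^{6}} = \int_{0}^{1} s^{a} \log{\left(s \right)}^{6} \, ds = \frac{720}{\left(a + 1\right)^{7}},$$
and the integrand here is exactly the target integrand, so $I = \frac{720}{\left(a + 1\right)^{7}}$.

Setting $a = \frac{5}{3}$:
$$I = \frac{98415}{131072}.$$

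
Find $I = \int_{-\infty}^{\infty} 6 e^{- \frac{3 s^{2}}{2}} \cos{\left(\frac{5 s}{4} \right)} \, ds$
$\frac{2 \sqrt{6} \sqrt{\pi}}{e^{\frac{25}{96}}}$

Let $b$ denote the cosine frequency and define $I(b) = \int_{-\infty}^{\infty} 6 e^{- \frac{3 s^{2}}{2}} \cos{\left(b s \right)} \, ds$.

Differentiating under the integral sign,
$$I'(b) = \int_{-\infty}^{\infty} - 6 s e^{- \frac{3 s^{2}}{2}} \sin{\left(b s \right)} \, ds.$$

Integrate $\int_{-\infty}^{\infty} s \sin(b s)\, e^{- \frac{3 s^{2}}{2}}\, ds$ by parts with $u = \sin(b s)$ and $dv = s\, e^{- \frac{3 s^{2}}{2}}\, ds$, giving $v = - \frac{e^{- \frac{3 s^{2}}{2}}}{3}$. The boundary term vanishes and
$$\int_{-\infty}^{\infty} s \sin(b s)\, e^{- \frac{3 s^{2}}{2}}\, ds = \frac{b}{3} \int_{-\infty}^{\infty} \cos(b s)\, e^{- \frac{3 s^{2}}{2}}\, ds,$$
so $I'(b) = - \frac{b}{3}\, I(b)$.

This is a separable first-order ODE; solving with the initial condition $I(0) = \int_{-\infty}^{\infty} 6 e^{- \frac{3 s^{2}}{2}}\,ds = 2 \sqrt{6} \sqrt{\pi}$ gives
$$I(b) = 2 \sqrt{6} \sqrt{\pi} e^{- \frac{b^{2}}{6}}.$$

Setting $b = \frac{5}{4}$:
$$I = \frac{2 \sqrt{6} \sqrt{\pi}}{e^{\frac{25}{96}}}.$$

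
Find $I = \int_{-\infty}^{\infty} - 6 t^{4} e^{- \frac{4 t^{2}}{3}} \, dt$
$- \frac{81 \sqrt{3} \sqrt{\pi}}{64}$

Consider the simpler parametrised integral
$$J(a) = \int_{-\infty}^{\infty} - 6 e^{- a t^{2}} \, dt = - \frac{6 \sqrt{\pi}}{\sqrt{a}}.$$

Differentiating under the integral sign brings down a factor of $(-t^2)$:
$$\frac{dJ}{da} = \int_{-\infty}^{\infty} 6 t^{2} e^{- a t^{2}} \, dt = \frac{3 \sqrt{\pi}}{a^{\frac{3}{2}}}.$$

Repeating twice in total — each differentiation brings down another $(-t^2)$ — gives
$$\frac{d^{2}J}{da^{2}} = \int_{-\infty}^{\infty} - 6 t^{4} e^{- a t^{2}} \, dt = - \frac{9 \sqrt{\pi}}{2 a^{\frac{5}{2}}},$$
and the integrand here is exactly the target integrand, so $I = - \frac{9 \sqrt{\pi}}{2 a^{\frac{5}{2}}}$.

Setting $a = \frac{4}{3}$:
$$I = - \frac{81 \sqrt{3} \sqrt{\pi}}{64}.$$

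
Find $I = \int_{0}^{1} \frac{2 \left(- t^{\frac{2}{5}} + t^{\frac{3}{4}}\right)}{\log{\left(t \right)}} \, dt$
$\log{\left(\frac{25}{16} \right)}$

Consider the one-parameter family: let $I(a) = \int_{0}^{1} \frac{2 \left(- t^{\frac{2}{5}} + t^{a}\right)}{\log{\left(t \right)}} \, dt$.

Since $\dfrac{\partial}{\partial a}\,t^{a} = t^{a} \ln t$, the $\ln t$ in the denominator cancels and
$$\frac{dI}{da} = \int_{0}^{1} 2 t^{a} \, dt = 2 \left[\frac{t^{a+1}}{a+1}\right]_0^1 = \frac{2}{a + 1}.$$

Integrating with respect to $a$ gives $I(a) = \log{\left(\frac{25 \left(a + 1\right)^{2}}{49} \right)} + C$.

At $a = \frac{2}{5}$ the integrand is identically $0$, so $I(\frac{2}{5}) = 0$. The closed form gives $0$, hence $C = 0$.

Setting $a = \frac{3}{4}$:
$$I = \log{\left(\frac{25}{16} \right)}.$$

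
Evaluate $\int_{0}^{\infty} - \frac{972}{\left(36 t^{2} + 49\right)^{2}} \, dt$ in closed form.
$- \frac{81 \pi}{686}$

Start from the standard arctangent integral
$$J(a) = \int_{0}^{\infty} - \frac{3}{4 \left(a^{2} + t^{2}\right)} \, dt = - \frac{3 \pi}{8 a}.$$

Differentiating under the integral sign with respect to $a$,
$$\frac{dJ}{da} = \int_{0}^{\infty} \frac{3 a}{2 \left(a^{2} + t^{2}\right)^{2}} \, dt = \frac{3 \pi}{8 a^{2}},$$
so $\int_{0}^{\infty} - \frac{3}{4 \left(a^{2} + t^{2}\right)^{2}} \, dt = - \frac{3 \pi}{16 a^{3}}$.

Setting $a = \frac{7}{6}$:
$$I = - \frac{81 \pi}{686}.$$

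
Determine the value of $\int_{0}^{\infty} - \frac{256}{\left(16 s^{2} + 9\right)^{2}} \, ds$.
$- \frac{16 \pi}{27}$

Start from the standard arctangent integral
$$J(a) = \int_{0}^{\infty} - \frac{1}{a^{2} + s^{2}} \, ds = - \frac{\pi}{2 a}.$$

Differentiating under the integral sign with respect to $a$,
$$\frac{dJ}{da} = \int_{0}^{\infty} \frac{2 a}{\left(a^{2} + s^{2}\right)^{2}} \, ds = \frac{\pi}{2 a^{2}},$$
so $\int_{0}^{\infty} - \frac{1}{\left(a^{2} + s^{2}\right)^{2}} \, ds = - \frac{\pi}{4 a^{3}}$.

Setting $a = \frac{3}{4}$:
$$I = - \frac{16 \pi}{27}.$$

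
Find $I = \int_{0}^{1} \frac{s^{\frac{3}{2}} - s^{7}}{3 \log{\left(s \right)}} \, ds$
$- \frac{4 \log{\left(2 \right)}}{3} + \frac{\log{\left(5 \right)}}{3}$

Introduce a parameter $a$ in the exponent: let $I(a) = \int_{0}^{1} \frac{- s^{7} + s^{a}}{3 \log{\left(s \right)}} \, ds$.

Since $\dfrac{\partial}{\partial a}\,s^{a} = s^{a} \ln s$, the $\ln s$ in the denominator cancels and
$$\frac{dI}{da} = \int_{0}^{1} \frac{1}{3} s^{a} \, ds = \frac{1}{3} \left[\frac{s^{a+1}}{a+1}\right]_0^1 = \frac{1}{3 \left(a + 1\right)}.$$

Integrating with respect to $a$ gives $I(a) = \frac{\log{\left(a + 1 \right)}}{3} - \log{\left(2 \right)} + C$.

At $a = 7$ the integrand is identically $0$, so $I(7) = 0$. The closed form gives $0$, hence $C = 0$.

Setting $a = \frac{3}{2}$:
$$I = - \frac{4 \log{\left(2 \right)}}{3} + \frac{\log{\left(5 \right)}}{3}.$$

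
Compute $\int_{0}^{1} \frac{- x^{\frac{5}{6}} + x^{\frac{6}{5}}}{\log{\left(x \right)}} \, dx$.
$- \log{\left(5 \right)} + \log{\left(6 \right)}$

Consider the one-parameter family: let $I(a) = \int_{0}^{1} \frac{x^{\frac{6}{5}} - x^{a}}{\log{\left(x \right)}} \, dx$.

Since $\dfrac{\partial}{\partial a}\,x^{a} = x^{a} \ln x$, the $\ln x$ in the denominator cancels and
$$\frac{dI}{da} = \int_{0}^{1} -1 x^{a} \, dx = -1 \left[\frac{x^{a+1}}{a+1}\right]_0^1 = - \frac{1}{a + 1}.$$

Integrating with respect to $a$ gives $I(a) = - \log{\left(\frac{5 a}{11} + \frac{5}{11} \right)} + C$.

At $a = \frac{6}{5}$ the integrand is identically $0$, so $I(\frac{6}{5}) = 0$. The closed form gives $0$, hence $C = 0$.

Setting $a = \frac{5}{6}$:
$$I = - \log{\left(5 \right)} + \log{\left(6 \right)}.$$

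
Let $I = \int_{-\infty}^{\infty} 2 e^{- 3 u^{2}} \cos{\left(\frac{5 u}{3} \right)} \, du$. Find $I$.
$\frac{2 \sqrt{3} \sqrt{\pi}}{3 e^{\frac{25}{108}}}$

Define $I(b) = \int_{-\infty}^{\infty} 2 e^{- 3 u^{2}} \cos{\left(b u \right)} \, du$.

Differentiating under the integral sign,
$$I'(b) = \int_{-\infty}^{\infty} - 2 u e^{- 3 u^{2}} \sin{\left(b u \right)} \, du.$$

Integrate $\int_{-\infty}^{\infty} u \sin(b u)\, e^{- 3 u^{2}}\, du$ by parts with $w = \sin(b u)$ and $dv = u\, e^{- 3 u^{2}}\, du$, giving $v = - \frac{e^{- 3 u^{2}}}{6}$. The boundary term vanishes and
$$\int_{-\infty}^{\infty} u \sin(b u)\, e^{- 3 u^{2}}\, du = \frac{b}{6} \int_{-\infty}^{\infty} \cos(b u)\, e^{- 3 u^{2}}\, du,$$
so $I'(b) = - \frac{b}{6}\, I(b)$.

This is a separable first-order ODE; solving with the initial condition $I(0) = \int_{-\infty}^{\infty} 2 e^{- 3 u^{2}}\,du = \frac{2 \sqrt{3} \sqrt{\pi}}{3}$ gives
$$I(b) = \frac{2 \sqrt{3} \sqrt{\pi} e^{- \frac{b^{2}}{12}}}{3}.$$

Setting $b = \frac{5}{3}$:
$$I = \frac{2 \sqrt{3} \sqrt{\pi}}{3 e^{\frac{25}{108}}}.$$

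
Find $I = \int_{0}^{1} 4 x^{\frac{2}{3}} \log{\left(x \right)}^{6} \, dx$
$\frac{1259712}{15625}$

Start from the elementary integral
$$J(a) = \int_{0}^{1} 4 x^{a} \, dx = \frac{4}{a + 1}.$$

Differentiating under the integral sign brings down a factor of $\ln x$:
$$\frac{dJ}{da} = \int_{0}^{1} 4 x^{a} \log{\left(x \right)} \, dx = - \frac{4}{\left(a + 1\right)^{2}}.$$

Repeating $6$ times in total — each differentiation brings down another $\ln x$ — gives
$$\frac{d^{6}J}{da^{6}} = \int_{0}^{1} 4 x^{a} \log{\left(x \right)}^{6} \, dx = \frac{2880}{\left(a + 1\right)^{7}},$$
and the integrand here is exactly the target integrand, so $I = \frac{2880}{\left(a + 1\right)^{7}}$.

Setting $a = \frac{2}{3}$:
$$I = \frac{1259712}{15625}.$$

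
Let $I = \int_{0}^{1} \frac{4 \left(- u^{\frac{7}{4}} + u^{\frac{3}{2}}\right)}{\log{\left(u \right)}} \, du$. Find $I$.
$- \log{\left(\frac{14641}{10000} \right)}$

Consider the one-parameter family: let $I(a) = \int_{0}^{1} \frac{4 \left(u^{\frac{3}{2}} - u^{a}\right)}{\log{\left(u \right)}} \, du$.

Since $\dfrac{\partial}{\partial a}\,u^{a} = u^{a} \ln u$, the $\ln u$ in the denominator cancels and
$$\frac{dI}{da} = \int_{0}^{1} -4 u^{a} \, du = -4 \left[\frac{u^{a+1}}{a+1}\right]_0^1 = - \frac{4}{a + 1}.$$

Integrating with respect to $a$ gives $I(a) = - \log{\left(\frac{16 \left(a + 1\right)^{4}}{625} \right)} + C$.

At $a = \frac{3}{2}$ the integrand is identically $0$, so $I(\frac{3}{2}) = 0$. The closed form gives $0$, hence $C = 0$.

Setting $a = \frac{7}{4}$:
$$I = - \log{\left(\frac{14641}{10000} \right)}.$$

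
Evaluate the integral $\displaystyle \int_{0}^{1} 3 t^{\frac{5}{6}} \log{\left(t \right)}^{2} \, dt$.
$\frac{1296}{1331}$

Consider the simpler parametrised integral
$$J(a) = \int_{0}^{1} 3 t^{a} \, dt = \frac{3}{a + 1}.$$

Differentiating under the integral sign brings down a factor of $\ln t$:
$$\frac{dJ}{da} = \int_{0}^{1} 3 t^{a} \log{\left(t \right)} \, dt = - \frac{3}{\left(a + 1\right)^{2}}.$$

Repeating twice in total — each differentiation brings down another $\ln t$ — gives
$$\frac{d^{2}J}{da^{2}} = \int_{0}^{1} 3 t^{a} \log{\left(t \right)}^{2} \, dt = \frac{6}{\left(a + 1\right)^{3}},$$
and the integrand here is exactly the target integrand, so $I = \frac{6}{\left(a + 1\right)^{3}}$.

Setting $a = \frac{5}{6}$:
$$I = \frac{1296}{1331}.$$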